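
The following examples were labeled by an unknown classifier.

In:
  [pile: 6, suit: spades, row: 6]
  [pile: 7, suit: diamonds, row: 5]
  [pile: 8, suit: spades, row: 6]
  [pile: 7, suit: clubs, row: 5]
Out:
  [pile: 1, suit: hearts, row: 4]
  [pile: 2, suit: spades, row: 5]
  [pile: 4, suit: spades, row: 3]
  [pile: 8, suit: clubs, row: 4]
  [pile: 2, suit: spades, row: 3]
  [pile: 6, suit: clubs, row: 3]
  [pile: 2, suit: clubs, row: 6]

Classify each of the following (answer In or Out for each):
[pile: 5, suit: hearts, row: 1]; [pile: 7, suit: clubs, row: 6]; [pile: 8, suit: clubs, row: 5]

The simplest hypothesis consistent with all the labels is: pile ≥ 4 AND row ≥ 5.
[pile: 5, suit: hearts, row: 1]: Out (pile = 5, row = 1).
[pile: 7, suit: clubs, row: 6]: In (pile = 7, row = 6).
[pile: 8, suit: clubs, row: 5]: In (pile = 8, row = 5).

Out, In, In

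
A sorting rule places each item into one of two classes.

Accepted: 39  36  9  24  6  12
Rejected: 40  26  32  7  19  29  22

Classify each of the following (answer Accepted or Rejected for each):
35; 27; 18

Rejected, Accepted, Accepted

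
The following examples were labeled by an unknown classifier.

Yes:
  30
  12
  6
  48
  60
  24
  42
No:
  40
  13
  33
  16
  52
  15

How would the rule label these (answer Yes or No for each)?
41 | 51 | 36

The simplest hypothesis consistent with all the labels is: multiple of 6.
No: 41, since 41 = 6·6 + 5.
No: 51, since 51 = 6·8 + 3.
Yes: 36, since 36 = 6·6.

No, No, Yes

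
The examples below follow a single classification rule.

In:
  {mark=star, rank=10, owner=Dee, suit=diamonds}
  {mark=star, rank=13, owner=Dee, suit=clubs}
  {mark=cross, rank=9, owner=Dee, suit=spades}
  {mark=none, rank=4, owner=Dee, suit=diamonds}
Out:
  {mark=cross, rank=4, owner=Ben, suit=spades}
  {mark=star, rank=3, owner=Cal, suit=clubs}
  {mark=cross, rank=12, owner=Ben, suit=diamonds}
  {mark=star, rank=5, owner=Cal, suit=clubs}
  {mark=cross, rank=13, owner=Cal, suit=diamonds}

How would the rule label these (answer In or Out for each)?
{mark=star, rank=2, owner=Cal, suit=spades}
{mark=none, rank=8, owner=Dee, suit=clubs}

All 'In' examples share one property — owner is Dee — and every 'Out' example lacks it.
{mark=star, rank=2, owner=Cal, suit=spades}: owner is Cal, doesn't match → Out.
{mark=none, rank=8, owner=Dee, suit=clubs}: owner is Dee, checks out → In.

Out, In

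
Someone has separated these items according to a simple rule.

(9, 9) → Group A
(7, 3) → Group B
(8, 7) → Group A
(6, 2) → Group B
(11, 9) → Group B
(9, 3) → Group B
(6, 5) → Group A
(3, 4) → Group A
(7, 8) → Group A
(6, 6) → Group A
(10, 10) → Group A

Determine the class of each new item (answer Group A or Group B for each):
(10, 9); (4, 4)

Group A, Group A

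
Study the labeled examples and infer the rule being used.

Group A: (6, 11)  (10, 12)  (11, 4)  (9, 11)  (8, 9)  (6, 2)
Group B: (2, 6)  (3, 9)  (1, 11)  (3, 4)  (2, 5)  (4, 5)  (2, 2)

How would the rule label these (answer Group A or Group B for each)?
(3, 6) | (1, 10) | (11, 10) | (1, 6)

Group B, Group B, Group A, Group B

The rule appears to be: first ≥ 5.
(3, 6) → first 3 → Group B. (1, 10) → first 1 → Group B. (11, 10) → first 11 → Group A. (1, 6) → first 1 → Group B.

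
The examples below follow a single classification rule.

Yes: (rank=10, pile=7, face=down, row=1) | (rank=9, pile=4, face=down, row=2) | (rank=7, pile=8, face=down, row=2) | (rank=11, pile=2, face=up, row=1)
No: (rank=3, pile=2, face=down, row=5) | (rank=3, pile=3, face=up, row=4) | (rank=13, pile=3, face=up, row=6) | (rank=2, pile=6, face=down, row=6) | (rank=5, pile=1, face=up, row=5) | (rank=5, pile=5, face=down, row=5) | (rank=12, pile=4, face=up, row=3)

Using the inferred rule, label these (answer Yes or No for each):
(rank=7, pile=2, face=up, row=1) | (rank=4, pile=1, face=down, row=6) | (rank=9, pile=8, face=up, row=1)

Yes, No, Yes

The classifier is using: row ≤ 2.
(rank=7, pile=2, face=up, row=1) — row = 1, hence Yes.
(rank=4, pile=1, face=down, row=6) — row = 6, hence No.
(rank=9, pile=8, face=up, row=1) — row = 1, hence Yes.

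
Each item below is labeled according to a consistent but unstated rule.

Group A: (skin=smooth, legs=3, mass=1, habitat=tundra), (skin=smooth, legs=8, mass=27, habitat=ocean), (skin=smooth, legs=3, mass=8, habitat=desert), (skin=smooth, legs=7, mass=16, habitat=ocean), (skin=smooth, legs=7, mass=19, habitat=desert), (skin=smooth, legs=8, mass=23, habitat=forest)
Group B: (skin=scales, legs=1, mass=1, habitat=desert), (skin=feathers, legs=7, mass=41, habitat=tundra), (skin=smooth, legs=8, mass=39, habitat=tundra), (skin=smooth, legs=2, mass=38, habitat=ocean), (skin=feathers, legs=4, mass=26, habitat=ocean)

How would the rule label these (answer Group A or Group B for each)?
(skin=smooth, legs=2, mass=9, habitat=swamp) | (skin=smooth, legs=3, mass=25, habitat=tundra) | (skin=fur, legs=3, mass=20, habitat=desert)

One predicate separates the groups cleanly: skin is smooth AND mass ≤ 27.
(skin=smooth, legs=2, mass=9, habitat=swamp): skin is smooth, mass = 9, checks out → Group A.
(skin=smooth, legs=3, mass=25, habitat=tundra): skin is smooth, mass = 25, checks out → Group A.
(skin=fur, legs=3, mass=20, habitat=desert): skin is fur, mass = 20, does not satisfy this → Group B.

Group A, Group A, Group B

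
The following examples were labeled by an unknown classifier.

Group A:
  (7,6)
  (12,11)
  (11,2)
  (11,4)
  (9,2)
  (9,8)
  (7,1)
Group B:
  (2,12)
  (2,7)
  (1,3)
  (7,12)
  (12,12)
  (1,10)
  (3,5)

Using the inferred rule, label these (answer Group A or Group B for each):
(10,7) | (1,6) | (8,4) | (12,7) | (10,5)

Every 'Group A' example satisfies: first > second. None of the 'Group B' examples do.
(10,7): 10 > 7, qualifies → Group A.
(1,6): 1 < 6, doesn't qualify → Group B.
(8,4): 8 > 4, qualifies → Group A.
(12,7): 12 > 7, qualifies → Group A.
(10,5): 10 > 5, qualifies → Group A.

Group A, Group B, Group A, Group A, Group A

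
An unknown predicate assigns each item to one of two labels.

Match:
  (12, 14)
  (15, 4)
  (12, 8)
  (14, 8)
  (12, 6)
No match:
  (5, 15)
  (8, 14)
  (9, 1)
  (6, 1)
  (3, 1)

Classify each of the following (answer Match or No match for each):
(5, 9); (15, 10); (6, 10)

No match, Match, No match

A rule that fits every label: first ≥ 12 — true of each 'Match' example, false of each 'No match' one.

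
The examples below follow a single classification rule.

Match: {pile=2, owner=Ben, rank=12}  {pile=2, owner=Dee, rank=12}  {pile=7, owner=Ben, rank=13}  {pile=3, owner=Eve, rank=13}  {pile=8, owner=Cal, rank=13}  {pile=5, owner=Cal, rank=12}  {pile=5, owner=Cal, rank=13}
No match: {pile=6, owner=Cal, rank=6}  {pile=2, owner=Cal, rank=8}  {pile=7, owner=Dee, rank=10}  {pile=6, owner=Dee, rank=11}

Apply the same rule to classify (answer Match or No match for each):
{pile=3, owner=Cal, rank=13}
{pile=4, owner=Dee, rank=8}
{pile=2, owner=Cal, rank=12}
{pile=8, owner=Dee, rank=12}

The distinguishing property — rank ≥ 12 — holds for all the 'Match' cases and none of the 'No match' cases.

Match, No match, Match, Match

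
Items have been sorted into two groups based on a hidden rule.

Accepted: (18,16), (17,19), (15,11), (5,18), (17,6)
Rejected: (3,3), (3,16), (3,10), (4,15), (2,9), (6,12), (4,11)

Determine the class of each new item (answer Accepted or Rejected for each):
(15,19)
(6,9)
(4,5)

Accepted, Rejected, Rejected

All 'Accepted' examples share one property — sum ≥ 23 — and every 'Rejected' example lacks it.
(15,19) → 15+19 = 34 → Accepted.
(6,9) → 6+9 = 15 → Rejected.
(4,5) → 4+5 = 9 → Rejected.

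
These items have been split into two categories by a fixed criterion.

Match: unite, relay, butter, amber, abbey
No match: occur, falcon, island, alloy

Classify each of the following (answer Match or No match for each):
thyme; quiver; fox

Match, Match, No match

Checking candidate rules against both groups, what survives is: contains 'e'.
Match: thyme, since has 'e'.
Match: quiver, since has 'e'.
No match: fox, since no 'e'.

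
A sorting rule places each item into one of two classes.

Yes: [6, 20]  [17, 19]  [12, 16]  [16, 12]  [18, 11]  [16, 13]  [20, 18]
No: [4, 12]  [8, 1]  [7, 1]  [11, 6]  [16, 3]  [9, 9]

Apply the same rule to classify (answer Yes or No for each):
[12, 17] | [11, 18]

Yes, Yes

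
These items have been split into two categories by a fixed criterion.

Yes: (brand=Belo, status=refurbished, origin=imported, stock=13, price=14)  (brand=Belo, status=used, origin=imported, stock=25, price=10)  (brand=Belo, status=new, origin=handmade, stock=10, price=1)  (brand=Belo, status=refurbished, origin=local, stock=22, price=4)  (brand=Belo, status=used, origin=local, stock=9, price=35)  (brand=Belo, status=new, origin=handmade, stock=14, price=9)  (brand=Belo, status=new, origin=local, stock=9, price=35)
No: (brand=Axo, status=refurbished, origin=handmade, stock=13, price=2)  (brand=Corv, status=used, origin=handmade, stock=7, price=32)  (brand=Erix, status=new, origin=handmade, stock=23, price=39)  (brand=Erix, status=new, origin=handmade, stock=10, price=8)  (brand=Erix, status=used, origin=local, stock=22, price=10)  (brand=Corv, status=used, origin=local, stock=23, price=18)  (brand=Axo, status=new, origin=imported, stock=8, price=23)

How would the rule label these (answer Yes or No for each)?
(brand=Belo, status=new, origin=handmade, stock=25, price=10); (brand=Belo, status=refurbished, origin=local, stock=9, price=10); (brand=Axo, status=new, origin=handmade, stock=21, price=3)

A rule that fits every label: brand is Belo — true of each 'Yes' example, false of each 'No' one.
Yes: (brand=Belo, status=new, origin=handmade, stock=25, price=10), since brand is Belo.
Yes: (brand=Belo, status=refurbished, origin=local, stock=9, price=10), since brand is Belo.
No: (brand=Axo, status=new, origin=handmade, stock=21, price=3), since brand is Axo.

Yes, Yes, No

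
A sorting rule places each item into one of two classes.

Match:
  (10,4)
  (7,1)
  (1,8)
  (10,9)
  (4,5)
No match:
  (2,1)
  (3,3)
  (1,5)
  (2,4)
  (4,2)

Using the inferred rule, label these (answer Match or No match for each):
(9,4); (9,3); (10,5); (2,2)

The common property of the 'Match' items is: sum ≥ 8. No 'No match' item has it.

Match, Match, Match, No match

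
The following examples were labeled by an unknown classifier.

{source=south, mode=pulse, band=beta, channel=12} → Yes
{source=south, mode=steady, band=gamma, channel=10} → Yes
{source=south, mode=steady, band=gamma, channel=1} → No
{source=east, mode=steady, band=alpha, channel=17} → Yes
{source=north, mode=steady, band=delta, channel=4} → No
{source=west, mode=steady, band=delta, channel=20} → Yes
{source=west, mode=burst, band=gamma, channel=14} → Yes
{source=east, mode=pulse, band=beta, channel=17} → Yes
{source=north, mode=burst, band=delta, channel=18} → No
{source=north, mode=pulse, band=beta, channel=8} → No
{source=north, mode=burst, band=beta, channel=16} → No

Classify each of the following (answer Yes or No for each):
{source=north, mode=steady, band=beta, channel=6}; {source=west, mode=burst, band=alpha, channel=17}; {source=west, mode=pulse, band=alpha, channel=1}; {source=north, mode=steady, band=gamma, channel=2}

No, Yes, No, No

One predicate separates the groups cleanly: source is not north AND channel ≥ 4.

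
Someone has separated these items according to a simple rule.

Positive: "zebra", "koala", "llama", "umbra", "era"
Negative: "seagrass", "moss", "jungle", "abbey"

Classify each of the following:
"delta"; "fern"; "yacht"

Positive, Negative, Negative

The classifier is using: ends with 'a'.
"delta": ends with 'a', passes → Positive.
"fern": ends with 'n', does not pass → Negative.
"yacht": ends with 't', does not pass → Negative.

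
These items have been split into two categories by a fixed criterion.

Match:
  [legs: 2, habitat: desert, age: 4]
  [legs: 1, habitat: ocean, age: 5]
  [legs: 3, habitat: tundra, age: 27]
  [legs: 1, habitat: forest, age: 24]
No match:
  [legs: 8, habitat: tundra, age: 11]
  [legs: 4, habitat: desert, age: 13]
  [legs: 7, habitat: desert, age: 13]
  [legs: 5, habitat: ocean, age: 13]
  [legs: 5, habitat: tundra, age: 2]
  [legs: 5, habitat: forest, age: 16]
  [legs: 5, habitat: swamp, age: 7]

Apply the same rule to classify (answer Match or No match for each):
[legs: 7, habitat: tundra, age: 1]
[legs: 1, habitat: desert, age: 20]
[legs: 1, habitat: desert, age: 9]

One predicate separates the groups cleanly: legs ≤ 3.
[legs: 7, habitat: tundra, age: 1] — legs = 7, hence No match.
[legs: 1, habitat: desert, age: 20] — legs = 1, hence Match.
[legs: 1, habitat: desert, age: 9] — legs = 1, hence Match.

No match, Match, Match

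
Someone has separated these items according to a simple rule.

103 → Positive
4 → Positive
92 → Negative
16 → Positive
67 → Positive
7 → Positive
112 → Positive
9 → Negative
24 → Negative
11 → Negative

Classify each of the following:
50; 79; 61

Negative, Positive, Positive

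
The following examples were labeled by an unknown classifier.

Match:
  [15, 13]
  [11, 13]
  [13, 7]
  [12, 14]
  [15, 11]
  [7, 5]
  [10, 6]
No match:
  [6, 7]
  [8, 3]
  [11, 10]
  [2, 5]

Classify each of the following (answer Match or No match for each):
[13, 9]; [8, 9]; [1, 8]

Match, No match, No match

'Match' ⟺ sum is even.
[13, 9]: 13+9 = 22, satisfies this → Match.
[8, 9]: 8+9 = 17, does not satisfy this → No match.
[1, 8]: 1+8 = 9, does not satisfy this → No match.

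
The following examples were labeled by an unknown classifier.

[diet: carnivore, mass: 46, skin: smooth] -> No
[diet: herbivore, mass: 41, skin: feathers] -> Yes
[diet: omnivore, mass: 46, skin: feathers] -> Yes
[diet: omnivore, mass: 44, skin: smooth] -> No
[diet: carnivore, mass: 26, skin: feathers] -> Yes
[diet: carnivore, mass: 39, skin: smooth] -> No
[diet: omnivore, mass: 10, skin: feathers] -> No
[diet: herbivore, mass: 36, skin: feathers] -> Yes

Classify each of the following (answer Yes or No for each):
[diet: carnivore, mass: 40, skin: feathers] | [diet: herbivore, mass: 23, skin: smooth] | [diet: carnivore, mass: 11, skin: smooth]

The distinguishing property — skin is feathers AND mass ≥ 26 — holds for all the 'Yes' cases and none of the 'No' cases.
[diet: carnivore, mass: 40, skin: feathers]: skin is feathers, mass = 40 — satisfies this, so Yes. [diet: herbivore, mass: 23, skin: smooth]: skin is smooth, mass = 23 — does not fit, so No. [diet: carnivore, mass: 11, skin: smooth]: skin is smooth, mass = 11 — does not fit, so No.

Yes, No, No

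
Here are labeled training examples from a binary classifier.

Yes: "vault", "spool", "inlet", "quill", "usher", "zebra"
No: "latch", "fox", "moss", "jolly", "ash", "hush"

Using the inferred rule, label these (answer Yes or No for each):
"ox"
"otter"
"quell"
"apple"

Rule: has ≥ 2 vowels. This holds for each 'Yes' example and fails for each 'No' one.
"ox": No (1 vowel). "otter": Yes (2 vowels). "quell": Yes (2 vowels). "apple": Yes (2 vowels).

No, Yes, Yes, Yes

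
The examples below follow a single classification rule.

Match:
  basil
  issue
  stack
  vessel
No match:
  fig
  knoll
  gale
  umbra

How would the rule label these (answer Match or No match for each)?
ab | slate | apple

Rule: contains 's'. This holds for each 'Match' example and fails for each 'No match' one.
ab — no 's', hence No match. slate — has 's', hence Match. apple — no 's', hence No match.

No match, Match, No match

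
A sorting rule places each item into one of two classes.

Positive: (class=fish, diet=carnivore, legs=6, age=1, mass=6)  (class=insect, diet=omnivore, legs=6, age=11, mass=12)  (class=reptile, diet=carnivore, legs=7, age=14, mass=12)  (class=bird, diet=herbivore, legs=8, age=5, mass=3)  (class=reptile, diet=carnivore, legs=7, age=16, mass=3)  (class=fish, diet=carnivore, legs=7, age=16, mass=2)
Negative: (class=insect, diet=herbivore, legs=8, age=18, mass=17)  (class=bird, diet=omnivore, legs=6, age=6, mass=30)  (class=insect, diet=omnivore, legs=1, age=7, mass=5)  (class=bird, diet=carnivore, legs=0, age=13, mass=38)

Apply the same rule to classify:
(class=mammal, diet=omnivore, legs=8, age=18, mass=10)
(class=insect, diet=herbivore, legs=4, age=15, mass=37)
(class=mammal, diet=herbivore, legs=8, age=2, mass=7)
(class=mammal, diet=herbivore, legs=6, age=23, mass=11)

The common property of the 'Positive' items is: mass ≤ 12 AND legs ≥ 6. No 'Negative' item has it.

Positive, Negative, Positive, Positive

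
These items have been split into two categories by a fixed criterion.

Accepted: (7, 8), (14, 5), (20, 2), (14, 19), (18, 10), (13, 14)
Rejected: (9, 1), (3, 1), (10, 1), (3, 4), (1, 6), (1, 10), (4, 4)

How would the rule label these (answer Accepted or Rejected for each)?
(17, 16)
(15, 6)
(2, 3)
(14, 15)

Accepted, Accepted, Rejected, Accepted

The simplest hypothesis consistent with all the labels is: sum ≥ 15.
Accepted: (17, 16), since 17+16 = 33. Accepted: (15, 6), since 15+6 = 21. Rejected: (2, 3), since 2+3 = 5. Accepted: (14, 15), since 14+15 = 29.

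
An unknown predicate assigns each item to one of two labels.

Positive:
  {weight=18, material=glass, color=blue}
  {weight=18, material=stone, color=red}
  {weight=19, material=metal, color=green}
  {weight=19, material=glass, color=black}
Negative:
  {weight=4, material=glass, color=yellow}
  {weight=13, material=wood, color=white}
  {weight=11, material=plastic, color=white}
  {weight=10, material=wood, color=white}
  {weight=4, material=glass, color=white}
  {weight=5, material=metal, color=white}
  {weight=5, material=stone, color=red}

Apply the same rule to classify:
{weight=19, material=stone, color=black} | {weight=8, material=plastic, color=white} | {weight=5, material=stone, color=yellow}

Every 'Positive' example satisfies: weight ≥ 18. None of the 'Negative' examples do.

Positive, Negative, Negative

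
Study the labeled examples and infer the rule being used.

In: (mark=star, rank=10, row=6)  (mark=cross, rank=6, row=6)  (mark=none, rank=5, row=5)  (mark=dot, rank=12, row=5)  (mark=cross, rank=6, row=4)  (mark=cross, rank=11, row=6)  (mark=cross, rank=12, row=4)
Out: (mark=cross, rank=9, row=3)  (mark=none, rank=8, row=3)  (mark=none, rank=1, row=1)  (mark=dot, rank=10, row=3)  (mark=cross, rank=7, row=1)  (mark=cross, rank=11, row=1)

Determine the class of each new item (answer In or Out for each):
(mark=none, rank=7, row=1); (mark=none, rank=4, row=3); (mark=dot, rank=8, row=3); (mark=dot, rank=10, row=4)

Out, Out, Out, In

One predicate separates the groups cleanly: row ≥ 4.
Out: (mark=none, rank=7, row=1), since row = 1.
Out: (mark=none, rank=4, row=3), since row = 3.
Out: (mark=dot, rank=8, row=3), since row = 3.
In: (mark=dot, rank=10, row=4), since row = 4.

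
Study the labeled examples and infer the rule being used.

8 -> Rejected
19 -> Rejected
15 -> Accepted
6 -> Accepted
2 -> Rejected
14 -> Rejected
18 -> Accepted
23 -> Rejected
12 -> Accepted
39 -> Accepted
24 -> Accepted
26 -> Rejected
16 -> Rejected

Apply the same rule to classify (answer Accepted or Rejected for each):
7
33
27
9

Rejected, Accepted, Accepted, Accepted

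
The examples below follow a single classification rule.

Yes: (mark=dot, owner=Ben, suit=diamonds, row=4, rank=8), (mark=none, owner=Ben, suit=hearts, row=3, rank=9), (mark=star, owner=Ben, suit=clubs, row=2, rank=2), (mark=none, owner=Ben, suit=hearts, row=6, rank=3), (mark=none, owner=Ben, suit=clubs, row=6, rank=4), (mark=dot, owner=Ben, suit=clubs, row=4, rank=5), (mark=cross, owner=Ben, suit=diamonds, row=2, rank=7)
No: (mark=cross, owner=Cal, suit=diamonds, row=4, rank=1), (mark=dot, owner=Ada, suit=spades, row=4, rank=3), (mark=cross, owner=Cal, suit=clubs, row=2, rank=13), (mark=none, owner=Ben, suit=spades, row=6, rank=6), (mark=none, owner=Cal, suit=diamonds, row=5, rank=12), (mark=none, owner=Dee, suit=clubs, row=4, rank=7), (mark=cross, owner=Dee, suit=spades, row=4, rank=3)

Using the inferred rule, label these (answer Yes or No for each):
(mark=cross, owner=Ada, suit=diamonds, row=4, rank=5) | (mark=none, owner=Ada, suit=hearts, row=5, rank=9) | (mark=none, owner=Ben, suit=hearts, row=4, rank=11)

No, No, Yes

'Yes' ⟺ owner is Ben AND rank ≠ 6.
(mark=cross, owner=Ada, suit=diamonds, row=4, rank=5) → owner is Ada, rank = 5 → No.
(mark=none, owner=Ada, suit=hearts, row=5, rank=9) → owner is Ada, rank = 9 → No.
(mark=none, owner=Ben, suit=hearts, row=4, rank=11) → owner is Ben, rank = 11 → Yes.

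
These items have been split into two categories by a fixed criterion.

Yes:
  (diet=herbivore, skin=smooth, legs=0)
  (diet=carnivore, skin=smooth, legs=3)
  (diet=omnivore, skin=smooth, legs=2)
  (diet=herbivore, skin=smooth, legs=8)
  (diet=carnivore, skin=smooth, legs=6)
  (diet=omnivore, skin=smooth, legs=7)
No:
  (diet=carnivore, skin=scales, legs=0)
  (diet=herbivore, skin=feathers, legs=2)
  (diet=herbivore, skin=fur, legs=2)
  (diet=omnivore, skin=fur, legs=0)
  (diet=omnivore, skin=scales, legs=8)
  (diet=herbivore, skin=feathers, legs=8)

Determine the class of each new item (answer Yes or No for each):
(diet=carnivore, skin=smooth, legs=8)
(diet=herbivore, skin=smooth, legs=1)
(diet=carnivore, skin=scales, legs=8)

Yes, Yes, No

Checking candidate rules against both groups, what survives is: skin is smooth.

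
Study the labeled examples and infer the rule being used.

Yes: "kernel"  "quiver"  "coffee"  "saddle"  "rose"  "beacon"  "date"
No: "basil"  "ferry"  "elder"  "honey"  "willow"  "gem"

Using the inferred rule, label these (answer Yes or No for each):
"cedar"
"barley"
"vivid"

The simplest hypothesis consistent with all the labels is: even length AND contains 'e'.
No: "cedar", since length 5, has 'e'. Yes: "barley", since length 6, has 'e'. No: "vivid", since length 5, no 'e'.

No, Yes, No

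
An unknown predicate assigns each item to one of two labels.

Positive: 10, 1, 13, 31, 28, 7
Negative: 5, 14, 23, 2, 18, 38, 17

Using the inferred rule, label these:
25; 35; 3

The classifier is using: ≡ 1 (mod 3).
25: 25 mod 3 = 1 — has this property, so Positive. 35: 35 mod 3 = 2 — does not fit, so Negative. 3: 3 mod 3 = 0 — does not fit, so Negative.

Positive, Negative, Negative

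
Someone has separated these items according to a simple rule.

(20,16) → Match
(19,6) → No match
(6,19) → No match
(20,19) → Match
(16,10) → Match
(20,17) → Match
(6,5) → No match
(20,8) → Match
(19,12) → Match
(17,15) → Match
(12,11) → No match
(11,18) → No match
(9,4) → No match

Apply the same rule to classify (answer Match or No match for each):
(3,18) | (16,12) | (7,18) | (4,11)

The pattern is that an item is 'Match' exactly when: first > second AND sum ≥ 26.

No match, Match, No match, No match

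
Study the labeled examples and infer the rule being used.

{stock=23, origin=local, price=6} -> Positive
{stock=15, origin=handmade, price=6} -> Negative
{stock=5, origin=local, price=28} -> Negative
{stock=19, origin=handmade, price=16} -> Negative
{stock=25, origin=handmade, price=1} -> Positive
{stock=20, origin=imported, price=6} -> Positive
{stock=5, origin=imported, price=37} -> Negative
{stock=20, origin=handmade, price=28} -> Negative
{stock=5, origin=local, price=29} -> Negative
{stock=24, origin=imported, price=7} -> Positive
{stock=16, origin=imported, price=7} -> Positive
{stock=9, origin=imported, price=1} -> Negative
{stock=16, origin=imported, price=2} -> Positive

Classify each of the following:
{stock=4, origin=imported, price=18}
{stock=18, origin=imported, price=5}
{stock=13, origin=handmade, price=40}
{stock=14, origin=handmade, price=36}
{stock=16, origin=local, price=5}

The distinguishing property — price ≤ 7 AND stock ≥ 16 — holds for all the 'Positive' cases and none of the 'Negative' cases.
{stock=4, origin=imported, price=18} → price = 18, stock = 4 → Negative. {stock=18, origin=imported, price=5} → price = 5, stock = 18 → Positive. {stock=13, origin=handmade, price=40} → price = 40, stock = 13 → Negative. {stock=14, origin=handmade, price=36} → price = 36, stock = 14 → Negative. {stock=16, origin=local, price=5} → price = 5, stock = 16 → Positive.

Negative, Positive, Negative, Negative, Positive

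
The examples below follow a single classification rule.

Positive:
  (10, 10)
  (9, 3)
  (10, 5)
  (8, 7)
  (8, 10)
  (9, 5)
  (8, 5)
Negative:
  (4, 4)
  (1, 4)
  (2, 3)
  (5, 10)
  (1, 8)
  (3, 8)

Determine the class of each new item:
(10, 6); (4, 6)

Positive, Negative

The rule appears to be: first ≥ 7.
(10, 6): first 10 — fits, so Positive. (4, 6): first 4 — does not pass, so Negative.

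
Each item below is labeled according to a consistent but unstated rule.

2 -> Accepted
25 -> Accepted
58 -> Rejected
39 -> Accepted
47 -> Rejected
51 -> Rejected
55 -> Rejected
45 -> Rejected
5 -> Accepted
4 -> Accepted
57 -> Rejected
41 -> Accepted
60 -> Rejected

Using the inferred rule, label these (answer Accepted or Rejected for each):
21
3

Accepted, Accepted

One predicate separates the groups cleanly: at most 41.
21: 21 ≤ 41 — fits, so Accepted. 3: 3 ≤ 41 — fits, so Accepted.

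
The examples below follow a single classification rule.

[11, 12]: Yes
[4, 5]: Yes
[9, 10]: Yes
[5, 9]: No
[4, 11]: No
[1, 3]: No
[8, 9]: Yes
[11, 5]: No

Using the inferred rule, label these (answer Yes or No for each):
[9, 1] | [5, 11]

Rule: |first − second| ≤ 1. This holds for each 'Yes' example and fails for each 'No' one.

No, No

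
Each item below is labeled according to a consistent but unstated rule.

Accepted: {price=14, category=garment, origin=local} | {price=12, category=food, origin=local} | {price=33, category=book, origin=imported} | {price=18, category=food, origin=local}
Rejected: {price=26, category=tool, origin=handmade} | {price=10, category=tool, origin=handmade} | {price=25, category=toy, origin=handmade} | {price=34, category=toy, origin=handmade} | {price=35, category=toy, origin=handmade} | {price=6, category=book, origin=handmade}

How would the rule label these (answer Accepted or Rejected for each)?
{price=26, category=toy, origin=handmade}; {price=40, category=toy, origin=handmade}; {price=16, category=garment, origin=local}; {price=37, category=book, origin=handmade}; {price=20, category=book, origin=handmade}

Rejected, Rejected, Accepted, Rejected, Rejected

The distinguishing property — origin is not handmade — holds for all the 'Accepted' cases and none of the 'Rejected' cases.
{price=26, category=toy, origin=handmade} — origin is handmade, hence Rejected. {price=40, category=toy, origin=handmade} — origin is handmade, hence Rejected. {price=16, category=garment, origin=local} — origin is local, hence Accepted. {price=37, category=book, origin=handmade} — origin is handmade, hence Rejected. {price=20, category=book, origin=handmade} — origin is handmade, hence Rejected.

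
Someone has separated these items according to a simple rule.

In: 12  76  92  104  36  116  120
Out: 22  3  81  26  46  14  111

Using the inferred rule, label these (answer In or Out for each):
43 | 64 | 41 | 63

Out, In, Out, Out

The pattern is that an item is 'In' exactly when: multiple of 4.
Out: 43, since 43 = 4·10 + 3. In: 64, since 64 = 4·16. Out: 41, since 41 = 4·10 + 1. Out: 63, since 63 = 4·15 + 3.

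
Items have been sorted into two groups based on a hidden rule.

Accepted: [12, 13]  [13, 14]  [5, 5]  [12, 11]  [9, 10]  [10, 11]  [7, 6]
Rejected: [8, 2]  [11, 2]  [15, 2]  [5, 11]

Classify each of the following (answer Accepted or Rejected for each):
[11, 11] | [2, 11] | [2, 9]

The distinguishing property — |first − second| ≤ 1 — holds for all the 'Accepted' cases and none of the 'Rejected' cases.
[11, 11]: |11−11| = 0, qualifies → Accepted.
[2, 11]: |2−11| = 9, lacks this property → Rejected.
[2, 9]: |2−9| = 7, lacks this property → Rejected.

Accepted, Rejected, Rejected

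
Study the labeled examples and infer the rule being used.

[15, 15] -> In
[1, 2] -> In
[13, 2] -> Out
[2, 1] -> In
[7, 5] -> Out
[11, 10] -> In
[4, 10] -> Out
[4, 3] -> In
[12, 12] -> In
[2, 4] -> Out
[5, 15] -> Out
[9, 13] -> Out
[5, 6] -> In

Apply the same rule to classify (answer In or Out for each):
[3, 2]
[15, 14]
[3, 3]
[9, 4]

In, In, In, Out

A rule that fits every label: |first − second| ≤ 1 — true of each 'In' example, false of each 'Out' one.
In: [3, 2], since |3−2| = 1.
In: [15, 14], since |15−14| = 1.
In: [3, 3], since |3−3| = 0.
Out: [9, 4], since |9−4| = 5.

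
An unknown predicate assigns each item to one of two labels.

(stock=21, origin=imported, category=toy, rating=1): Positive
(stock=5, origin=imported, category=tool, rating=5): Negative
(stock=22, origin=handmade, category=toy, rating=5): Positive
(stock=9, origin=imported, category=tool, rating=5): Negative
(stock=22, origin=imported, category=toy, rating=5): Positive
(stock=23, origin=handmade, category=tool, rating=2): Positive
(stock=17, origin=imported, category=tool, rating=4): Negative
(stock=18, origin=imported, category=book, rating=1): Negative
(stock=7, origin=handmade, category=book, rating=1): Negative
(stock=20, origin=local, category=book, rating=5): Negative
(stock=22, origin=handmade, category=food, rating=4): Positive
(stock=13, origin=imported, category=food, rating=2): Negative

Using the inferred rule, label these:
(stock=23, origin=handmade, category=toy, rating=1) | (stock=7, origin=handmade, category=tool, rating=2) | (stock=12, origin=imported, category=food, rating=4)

Positive, Negative, Negative

The simplest hypothesis consistent with all the labels is: stock ≥ 21.
Positive: (stock=23, origin=handmade, category=toy, rating=1), since stock = 23.
Negative: (stock=7, origin=handmade, category=tool, rating=2), since stock = 7.
Negative: (stock=12, origin=imported, category=food, rating=4), since stock = 12.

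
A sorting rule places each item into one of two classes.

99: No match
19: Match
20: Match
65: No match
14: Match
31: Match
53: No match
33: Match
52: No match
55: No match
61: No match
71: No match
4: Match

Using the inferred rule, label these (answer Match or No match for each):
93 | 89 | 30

No match, No match, Match

Every 'Match' example satisfies: at most 33. None of the 'No match' examples do.
93 — 93 > 33, hence No match.
89 — 89 > 33, hence No match.
30 — 30 ≤ 33, hence Match.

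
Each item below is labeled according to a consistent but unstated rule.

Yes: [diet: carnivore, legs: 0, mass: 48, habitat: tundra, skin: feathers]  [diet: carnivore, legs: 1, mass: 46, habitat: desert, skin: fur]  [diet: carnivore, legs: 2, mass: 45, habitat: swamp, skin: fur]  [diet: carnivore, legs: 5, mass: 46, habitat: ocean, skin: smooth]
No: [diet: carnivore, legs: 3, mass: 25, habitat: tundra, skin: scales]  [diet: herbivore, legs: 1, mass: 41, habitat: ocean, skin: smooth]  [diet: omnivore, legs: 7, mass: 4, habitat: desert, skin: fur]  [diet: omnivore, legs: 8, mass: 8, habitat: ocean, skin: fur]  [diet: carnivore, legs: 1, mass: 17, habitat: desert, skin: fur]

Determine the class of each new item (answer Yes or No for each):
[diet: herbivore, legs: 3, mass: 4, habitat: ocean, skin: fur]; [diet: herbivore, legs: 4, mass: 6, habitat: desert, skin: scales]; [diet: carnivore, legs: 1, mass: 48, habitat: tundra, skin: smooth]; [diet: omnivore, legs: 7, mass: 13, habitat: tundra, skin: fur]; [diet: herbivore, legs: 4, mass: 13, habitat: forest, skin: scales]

No, No, Yes, No, No

Rule: mass ≥ 45. This holds for each 'Yes' example and fails for each 'No' one.
[diet: herbivore, legs: 3, mass: 4, habitat: ocean, skin: fur] — mass = 4, hence No.
[diet: herbivore, legs: 4, mass: 6, habitat: desert, skin: scales] — mass = 6, hence No.
[diet: carnivore, legs: 1, mass: 48, habitat: tundra, skin: smooth] — mass = 48, hence Yes.
[diet: omnivore, legs: 7, mass: 13, habitat: tundra, skin: fur] — mass = 13, hence No.
[diet: herbivore, legs: 4, mass: 13, habitat: forest, skin: scales] — mass = 13, hence No.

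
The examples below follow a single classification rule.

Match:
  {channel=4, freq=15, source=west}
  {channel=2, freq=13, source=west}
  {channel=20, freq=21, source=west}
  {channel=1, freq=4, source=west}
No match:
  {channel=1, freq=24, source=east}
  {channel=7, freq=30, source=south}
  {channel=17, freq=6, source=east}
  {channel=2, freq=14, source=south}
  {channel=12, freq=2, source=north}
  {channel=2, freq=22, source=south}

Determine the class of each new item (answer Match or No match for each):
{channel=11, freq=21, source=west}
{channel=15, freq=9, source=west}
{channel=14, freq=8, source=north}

The distinguishing property — source is west — holds for all the 'Match' cases and none of the 'No match' cases.
{channel=11, freq=21, source=west}: source is west — matches, so Match. {channel=15, freq=9, source=west}: source is west — matches, so Match. {channel=14, freq=8, source=north}: source is north — does not satisfy this, so No match.

Match, Match, No match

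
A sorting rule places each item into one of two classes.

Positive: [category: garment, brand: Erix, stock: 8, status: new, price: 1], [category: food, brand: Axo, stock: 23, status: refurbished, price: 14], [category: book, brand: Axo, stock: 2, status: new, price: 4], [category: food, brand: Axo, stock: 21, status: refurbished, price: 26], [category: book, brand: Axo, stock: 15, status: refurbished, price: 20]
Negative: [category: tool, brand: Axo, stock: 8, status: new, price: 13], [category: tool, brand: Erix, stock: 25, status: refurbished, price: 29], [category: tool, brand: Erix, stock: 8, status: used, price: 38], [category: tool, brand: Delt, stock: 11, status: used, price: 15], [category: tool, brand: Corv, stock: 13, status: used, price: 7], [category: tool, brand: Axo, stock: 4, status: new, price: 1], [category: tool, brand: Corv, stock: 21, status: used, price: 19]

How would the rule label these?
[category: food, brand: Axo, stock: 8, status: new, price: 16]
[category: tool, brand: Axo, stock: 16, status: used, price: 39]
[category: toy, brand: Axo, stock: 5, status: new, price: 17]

Positive, Negative, Positive

All 'Positive' examples share one property — category is not tool — and every 'Negative' example lacks it.
[category: food, brand: Axo, stock: 8, status: new, price: 16]: category is food — satisfies this, so Positive. [category: tool, brand: Axo, stock: 16, status: used, price: 39]: category is tool — doesn't match, so Negative. [category: toy, brand: Axo, stock: 5, status: new, price: 17]: category is toy — satisfies this, so Positive.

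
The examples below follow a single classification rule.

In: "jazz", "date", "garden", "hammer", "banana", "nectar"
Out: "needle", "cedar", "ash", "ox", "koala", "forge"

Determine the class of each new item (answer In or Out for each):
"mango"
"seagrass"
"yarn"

Out, In, In

One predicate separates the groups cleanly: even length AND contains 'a'.
"mango": length 5, has 'a', does not pass → Out. "seagrass": length 8, has 'a', satisfies this → In. "yarn": length 4, has 'a', satisfies this → In.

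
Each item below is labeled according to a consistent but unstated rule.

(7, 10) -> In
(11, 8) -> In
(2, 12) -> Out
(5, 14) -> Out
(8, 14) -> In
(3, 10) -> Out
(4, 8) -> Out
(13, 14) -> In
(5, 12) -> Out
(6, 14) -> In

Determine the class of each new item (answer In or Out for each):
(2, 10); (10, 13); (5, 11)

Every 'In' example satisfies: first ≥ 6. None of the 'Out' examples do.
(2, 10): Out (first 2).
(10, 13): In (first 10).
(5, 11): Out (first 5).

Out, In, Out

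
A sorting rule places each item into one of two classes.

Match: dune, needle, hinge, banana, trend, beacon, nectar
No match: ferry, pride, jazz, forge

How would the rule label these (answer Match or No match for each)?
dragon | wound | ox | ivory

Match, Match, No match, No match

Checking candidate rules against both groups, what survives is: contains 'n'.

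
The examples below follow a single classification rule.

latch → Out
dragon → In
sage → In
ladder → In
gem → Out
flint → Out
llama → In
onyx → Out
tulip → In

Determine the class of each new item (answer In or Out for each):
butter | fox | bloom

In, Out, In

The pattern is that an item is 'In' exactly when: has ≥ 2 vowels.
butter — 2 vowels, hence In. fox — 1 vowel, hence Out. bloom — 2 vowels, hence In.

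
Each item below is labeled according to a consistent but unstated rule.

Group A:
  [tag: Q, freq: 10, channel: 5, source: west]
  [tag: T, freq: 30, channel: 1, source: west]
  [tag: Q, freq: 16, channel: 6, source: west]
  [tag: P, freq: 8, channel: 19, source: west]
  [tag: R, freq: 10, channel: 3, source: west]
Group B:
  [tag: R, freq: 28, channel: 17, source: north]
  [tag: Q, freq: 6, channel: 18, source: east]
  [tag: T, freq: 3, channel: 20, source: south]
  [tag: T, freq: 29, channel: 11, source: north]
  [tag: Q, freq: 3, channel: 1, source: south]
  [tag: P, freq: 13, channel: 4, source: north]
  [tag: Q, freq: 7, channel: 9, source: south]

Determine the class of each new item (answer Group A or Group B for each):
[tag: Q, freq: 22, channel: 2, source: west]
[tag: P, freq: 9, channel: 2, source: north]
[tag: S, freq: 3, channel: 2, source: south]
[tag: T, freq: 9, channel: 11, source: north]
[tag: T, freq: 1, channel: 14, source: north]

Group A, Group B, Group B, Group B, Group B

Every 'Group A' example satisfies: source is west. None of the 'Group B' examples do.
[tag: Q, freq: 22, channel: 2, source: west]: source is west, satisfies this → Group A. [tag: P, freq: 9, channel: 2, source: north]: source is north, doesn't qualify → Group B. [tag: S, freq: 3, channel: 2, source: south]: source is south, doesn't qualify → Group B. [tag: T, freq: 9, channel: 11, source: north]: source is north, doesn't qualify → Group B. [tag: T, freq: 1, channel: 14, source: north]: source is north, doesn't qualify → Group B.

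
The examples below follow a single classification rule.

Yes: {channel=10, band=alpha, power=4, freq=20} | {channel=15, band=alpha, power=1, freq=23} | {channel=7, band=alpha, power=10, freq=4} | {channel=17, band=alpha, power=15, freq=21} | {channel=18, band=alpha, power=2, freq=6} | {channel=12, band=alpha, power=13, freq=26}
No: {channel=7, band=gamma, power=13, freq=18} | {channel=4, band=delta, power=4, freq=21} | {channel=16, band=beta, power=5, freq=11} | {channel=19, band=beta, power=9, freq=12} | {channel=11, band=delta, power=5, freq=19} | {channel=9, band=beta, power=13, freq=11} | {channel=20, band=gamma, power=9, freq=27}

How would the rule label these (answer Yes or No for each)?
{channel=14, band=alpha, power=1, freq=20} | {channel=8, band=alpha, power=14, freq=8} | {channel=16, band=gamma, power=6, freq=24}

Checking candidate rules against both groups, what survives is: band is alpha.
{channel=14, band=alpha, power=1, freq=20} → band is alpha → Yes. {channel=8, band=alpha, power=14, freq=8} → band is alpha → Yes. {channel=16, band=gamma, power=6, freq=24} → band is gamma → No.

Yes, Yes, No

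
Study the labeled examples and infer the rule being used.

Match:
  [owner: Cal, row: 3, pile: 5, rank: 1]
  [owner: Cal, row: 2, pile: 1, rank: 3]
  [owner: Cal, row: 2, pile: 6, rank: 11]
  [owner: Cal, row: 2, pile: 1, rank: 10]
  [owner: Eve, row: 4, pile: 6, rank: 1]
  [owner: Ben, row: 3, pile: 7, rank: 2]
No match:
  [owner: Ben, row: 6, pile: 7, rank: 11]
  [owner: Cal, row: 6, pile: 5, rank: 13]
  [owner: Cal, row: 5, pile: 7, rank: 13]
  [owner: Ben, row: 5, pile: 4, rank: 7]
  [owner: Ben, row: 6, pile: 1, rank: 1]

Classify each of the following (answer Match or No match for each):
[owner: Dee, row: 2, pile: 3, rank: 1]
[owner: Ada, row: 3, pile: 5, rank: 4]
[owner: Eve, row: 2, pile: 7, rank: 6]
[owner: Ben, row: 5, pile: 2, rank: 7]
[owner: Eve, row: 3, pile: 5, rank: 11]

The classifier is using: row ≤ 4.

Match, Match, Match, No match, Match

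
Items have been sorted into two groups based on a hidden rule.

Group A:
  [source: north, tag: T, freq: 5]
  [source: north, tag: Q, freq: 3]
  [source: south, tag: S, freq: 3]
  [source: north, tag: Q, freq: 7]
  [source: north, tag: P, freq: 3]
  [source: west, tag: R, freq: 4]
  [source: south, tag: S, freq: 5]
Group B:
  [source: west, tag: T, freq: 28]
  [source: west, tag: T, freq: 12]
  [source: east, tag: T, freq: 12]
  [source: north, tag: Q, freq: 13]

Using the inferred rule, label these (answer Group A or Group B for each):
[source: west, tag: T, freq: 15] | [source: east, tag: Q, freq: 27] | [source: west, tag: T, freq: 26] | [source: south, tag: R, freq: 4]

A rule that fits every label: freq ≤ 7 — true of each 'Group A' example, false of each 'Group B' one.
[source: west, tag: T, freq: 15] → freq = 15 → Group B. [source: east, tag: Q, freq: 27] → freq = 27 → Group B. [source: west, tag: T, freq: 26] → freq = 26 → Group B. [source: south, tag: R, freq: 4] → freq = 4 → Group A.

Group B, Group B, Group B, Group A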